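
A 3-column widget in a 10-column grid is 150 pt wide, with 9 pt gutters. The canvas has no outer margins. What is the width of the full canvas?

521 pt

Subtracting 2 gutters of 9 leaves 132 for 3 columns, so c = 44 pt.
Canvas = 10·44 + 9·9 = 440 + 81 = 521 pt.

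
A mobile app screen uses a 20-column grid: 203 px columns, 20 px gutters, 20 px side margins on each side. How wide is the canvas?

4480 px

Adding margins, columns and gutters: 40 + 4060 + 380 = 4480 px.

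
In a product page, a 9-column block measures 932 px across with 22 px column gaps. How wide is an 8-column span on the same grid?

826 px

9 columns + 8 column gaps: 9c + 8·22 = 932.
9c = 932 − 176 = 756, so c = 84 px.
Span of 8: 8·84 + 7·22 = 672 + 154 = 826 px.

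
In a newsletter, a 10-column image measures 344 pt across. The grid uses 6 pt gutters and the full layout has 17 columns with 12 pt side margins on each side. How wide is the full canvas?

10 columns + 9 gutters: 10c + 9·6 = 344.
10c = 344 − 54 = 290, so c = 29 pt.
Adding margins, columns and gutters: 24 + 493 + 96 = 613 pt.

613 pt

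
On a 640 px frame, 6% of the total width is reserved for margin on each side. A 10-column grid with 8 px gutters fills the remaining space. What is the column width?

Each margin = 6% of 640 = 38.4 px; content = 640 − 2·38.4 = 563.2 px.
10c + 9·8 = 563.2 → 10c = 491.2 → c = 49.12 px.

49.12 px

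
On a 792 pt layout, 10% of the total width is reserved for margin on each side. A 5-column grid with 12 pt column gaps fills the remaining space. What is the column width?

117.12 pt

Margins: 10% × 792 = 79.2 pt each, so content = 792 − 158.4 = 633.6 pt.
633.6 − 4·12 = 585.6; ÷5 gives c = 117.12 pt.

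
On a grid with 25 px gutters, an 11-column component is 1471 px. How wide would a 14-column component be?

11 columns + 10 gutters: 11c + 10·25 = 1471.
11c = 1471 − 250 = 1221, so c = 111 px.
Span of 14: 14·111 + 13·25 = 1554 + 325 = 1879 px.

1879 px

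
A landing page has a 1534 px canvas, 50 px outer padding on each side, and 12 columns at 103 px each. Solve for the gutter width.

Subtract both margins: 1534 − 2·50 = 1434 px.
12·103 + 11g = 1434 → 11g = 198 → g = 18 px.

18 px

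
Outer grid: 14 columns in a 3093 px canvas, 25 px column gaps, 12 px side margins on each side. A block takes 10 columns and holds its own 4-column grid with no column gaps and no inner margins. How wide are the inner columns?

Inside the margins: 3093 − 24 = 3069 px.
Subtracting 13 column gaps of 25 leaves 2744 for 14 columns, so c = 196 px.
10-column span = 10·196 + 9·25 = 2185 px.
4d = 2185 → d = 546.25 px.

546.25 px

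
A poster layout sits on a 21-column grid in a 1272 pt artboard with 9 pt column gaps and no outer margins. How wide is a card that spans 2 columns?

113 pt

21 columns + 20 column gaps: 21c + 20·9 = 1272.
21c = 1272 − 180 = 1092, so c = 52 pt.
2-column span = 2·52 + 1·9 = 113 pt.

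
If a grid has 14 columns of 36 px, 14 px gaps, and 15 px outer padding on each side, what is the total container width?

716 px

Adding margins, columns and gutters: 30 + 504 + 182 = 716 px.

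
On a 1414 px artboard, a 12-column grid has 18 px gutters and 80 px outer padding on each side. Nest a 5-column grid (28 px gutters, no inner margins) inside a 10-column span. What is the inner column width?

186 px

Inside the margins: 1414 − 160 = 1254 px.
Subtracting 11 gutters of 18 leaves 1056 for 12 columns, so c = 88 px.
10 columns plus 9 gutters: 880 + 162 = 1042 px.
5 columns + 4 gutters: 5d + 4·28 = 1042.
5d = 1042 − 112 = 930, so d = 186 px.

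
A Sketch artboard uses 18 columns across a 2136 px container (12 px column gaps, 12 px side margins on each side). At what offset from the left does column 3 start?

248 px

Subtract both margins: 2136 − 2·12 = 2112 px.
Subtracting 17 column gaps of 12 leaves 1908 for 18 columns, so c = 106 px.
Before column 3: the margin + 2 columns + 2 column gaps.
Offset = 12 + 2·(106 + 12) = 12 + 236 = 248 px.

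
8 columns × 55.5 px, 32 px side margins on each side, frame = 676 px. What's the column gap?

24 px

Content width = 676 − 2·32 = 612 px.
8·55.5 + 7g = 612 → 7g = 168 → g = 24 px.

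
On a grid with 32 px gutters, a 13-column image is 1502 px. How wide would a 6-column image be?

676 px

13c + 12·32 = 1502 → 13c = 1118 → c = 86 px.
Span of 6: 6·86 + 5·32 = 516 + 160 = 676 px.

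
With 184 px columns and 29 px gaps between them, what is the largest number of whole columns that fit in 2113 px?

10 columns

Each extra column adds 184 + 29 = 213 px.
(2113 + 29) / 213 = 10.06, so 10 columns fit.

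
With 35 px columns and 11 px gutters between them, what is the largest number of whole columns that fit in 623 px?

13 columns

Each extra column adds 35 + 11 = 46 px.
(623 + 11) / 46 = 13.78, so 13 columns fit.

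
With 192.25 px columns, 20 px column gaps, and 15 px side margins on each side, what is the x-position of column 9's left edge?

1713 px

Column 9 starts at margin + 8·(column + gutter) = 15 + 8·212.25 = 1713 px.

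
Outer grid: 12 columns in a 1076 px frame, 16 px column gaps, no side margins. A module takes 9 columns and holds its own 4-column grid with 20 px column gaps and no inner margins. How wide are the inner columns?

1076 − 11·16 = 900; ÷12 gives c = 75 px.
9-column span = 9·75 + 8·16 = 803 px.
Subtracting 3 column gaps of 20 leaves 743 for 4 columns, so d = 185.75 px.

185.75 px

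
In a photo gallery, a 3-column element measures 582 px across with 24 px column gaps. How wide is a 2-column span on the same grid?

380 px

3 columns + 2 column gaps: 3c + 2·24 = 582.
3c = 582 − 48 = 534, so c = 178 px.
2 columns plus 1 column gap: 356 + 24 = 380 px.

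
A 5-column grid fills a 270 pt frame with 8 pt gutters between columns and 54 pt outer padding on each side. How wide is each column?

26 pt

Content width = 270 − 2·54 = 162 pt.
Subtracting 4 gutters of 8 leaves 130 for 5 columns, so c = 26 pt.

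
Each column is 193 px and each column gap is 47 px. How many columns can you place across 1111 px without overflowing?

4 columns

k columns need k·193 + (k−1)·47 = k·240 − 47.
k·240 − 47 ≤ 1111 → k ≤ 1158 / 240 ≈ 4.83, so k = 4.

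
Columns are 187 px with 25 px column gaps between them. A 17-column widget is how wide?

3579 px

Span of 17: 17·187 + 16·25 = 3179 + 400 = 3579 px.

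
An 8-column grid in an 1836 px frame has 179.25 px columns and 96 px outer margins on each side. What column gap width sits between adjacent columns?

30 px

Content width = 1836 − 2·96 = 1644 px.
Columns use 1434 px, leaving 210 px across 7 column gaps = 30 px each.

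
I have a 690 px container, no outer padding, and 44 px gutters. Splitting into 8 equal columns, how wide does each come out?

690 − 7·44 = 382; ÷8 gives c = 47.75 px.

47.75 px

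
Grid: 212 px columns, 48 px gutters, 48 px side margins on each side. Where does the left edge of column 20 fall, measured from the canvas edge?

4988 px

Column 20 starts at margin + 19·(column + gutter) = 48 + 19·260 = 4988 px.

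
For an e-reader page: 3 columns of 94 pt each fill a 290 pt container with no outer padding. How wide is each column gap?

3·94 + 2g = 290 → 2g = 8 → g = 4 pt.

4 pt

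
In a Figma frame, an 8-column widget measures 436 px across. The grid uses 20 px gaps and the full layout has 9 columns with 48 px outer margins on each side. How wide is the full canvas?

589 px

436 − 7·20 = 296; ÷8 gives c = 37 px.
Adding margins, columns and gutters: 96 + 333 + 160 = 589 px.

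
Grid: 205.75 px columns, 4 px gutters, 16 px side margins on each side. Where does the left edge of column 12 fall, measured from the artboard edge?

2323.25 px

Before column 12: the margin + 11 columns + 11 gutters.
Offset = 16 + 11·(205.75 + 4) = 16 + 2307.25 = 2323.25 px.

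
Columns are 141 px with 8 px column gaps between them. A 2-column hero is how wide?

290 px

2 columns plus 1 column gap: 282 + 8 = 290 px.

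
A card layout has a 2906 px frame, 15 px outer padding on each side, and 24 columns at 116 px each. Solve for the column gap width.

4 px

Take off 30 px of margins, leaving 2876 px.
24·116 + 23g = 2876 → 23g = 92 → g = 4 px.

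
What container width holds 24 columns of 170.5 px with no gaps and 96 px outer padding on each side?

Summing: 192 + 4092 = 4284 px.

4284 px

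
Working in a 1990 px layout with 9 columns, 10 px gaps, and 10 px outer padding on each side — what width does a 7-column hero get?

Subtract both margins: 1990 − 2·10 = 1970 px.
9 columns + 8 gaps: 9c + 8·10 = 1970.
9c = 1970 − 80 = 1890, so c = 210 px.
Span of 7: 7·210 + 6·10 = 1470 + 60 = 1530 px.

1530 px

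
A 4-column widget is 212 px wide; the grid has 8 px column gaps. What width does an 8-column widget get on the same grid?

432 px

212 − 3·8 = 188; ÷4 gives c = 47 px.
8-column span = 8·47 + 7·8 = 432 px.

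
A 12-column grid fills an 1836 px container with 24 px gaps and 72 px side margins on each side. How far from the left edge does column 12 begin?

Content = 1836 − 2·72 = 1692 px.
12c + 11·24 = 1692 → 12c = 1428 → c = 119 px.
Before column 12: the margin + 11 columns + 11 gaps.
Offset = 72 + 11·(119 + 24) = 72 + 1573 = 1645 px.

1645 px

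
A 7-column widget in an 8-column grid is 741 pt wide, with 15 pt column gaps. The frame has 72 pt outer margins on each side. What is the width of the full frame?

993 pt

Subtracting 6 column gaps of 15 leaves 651 for 7 columns, so c = 93 pt.
Total width: 2·72 + 8·93 + 7·15 = 993 pt.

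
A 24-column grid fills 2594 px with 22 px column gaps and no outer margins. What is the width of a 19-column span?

24 columns + 23 column gaps: 24c + 23·22 = 2594.
24c = 2594 − 506 = 2088, so c = 87 px.
19-column span = 19·87 + 18·22 = 2049 px.

2049 px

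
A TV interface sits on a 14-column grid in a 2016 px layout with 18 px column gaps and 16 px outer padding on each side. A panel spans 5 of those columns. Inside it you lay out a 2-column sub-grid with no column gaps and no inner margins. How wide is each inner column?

Inside the margins: 2016 − 32 = 1984 px.
Subtracting 13 column gaps of 18 leaves 1750 for 14 columns, so c = 125 px.
5-column span = 5·125 + 4·18 = 697 px.
2d = 697 → d = 348.5 px.

348.5 px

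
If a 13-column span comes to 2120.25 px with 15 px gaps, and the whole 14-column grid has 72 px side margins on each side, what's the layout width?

13c + 12·15 = 2120.25 → 13c = 1940.25 → c = 149.25 px.
Layout = 2·72 + 14·149.25 + 13·15 = 144 + 2089.5 + 195 = 2428.5 px.

2428.5 px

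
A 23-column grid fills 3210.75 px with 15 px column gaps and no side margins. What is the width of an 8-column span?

23 columns + 22 column gaps: 23c + 22·15 = 3210.75.
23c = 3210.75 − 330 = 2880.75, so c = 125.25 px.
8-column span = 8·125.25 + 7·15 = 1107 px.

1107 px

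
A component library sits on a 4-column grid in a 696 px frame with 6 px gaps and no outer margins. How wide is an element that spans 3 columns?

4 columns + 3 gaps: 4c + 3·6 = 696.
4c = 696 − 18 = 678, so c = 169.5 px.
3 columns plus 2 gaps: 508.5 + 12 = 520.5 px.

520.5 px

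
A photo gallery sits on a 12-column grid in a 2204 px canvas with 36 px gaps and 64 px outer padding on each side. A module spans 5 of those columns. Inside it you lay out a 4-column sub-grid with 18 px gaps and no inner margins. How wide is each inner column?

197.5 px

Outer content = 2204 − 2·64 = 2076 px.
12c + 11·36 = 2076 → 12c = 1680 → c = 140 px.
5-column span = 5·140 + 4·36 = 844 px.
Subtracting 3 gaps of 18 leaves 790 for 4 columns, so d = 197.5 px.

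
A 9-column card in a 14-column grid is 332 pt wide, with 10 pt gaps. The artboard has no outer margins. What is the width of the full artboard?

522 pt

Subtracting 8 gaps of 10 leaves 252 for 9 columns, so c = 28 pt.
Total width: 14·28 + 13·10 = 522 pt.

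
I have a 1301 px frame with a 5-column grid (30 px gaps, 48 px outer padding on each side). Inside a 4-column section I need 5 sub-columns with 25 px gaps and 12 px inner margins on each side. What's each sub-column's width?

Subtract both margins: 1301 − 2·48 = 1205 px.
5c + 4·30 = 1205 → 5c = 1085 → c = 217 px.
4-column span = 4·217 + 3·30 = 958 px.
Inner content = 958 − 2·12 = 934 px.
Subtracting 4 gaps of 25 leaves 834 for 5 columns, so d = 166.8 px.

166.8 px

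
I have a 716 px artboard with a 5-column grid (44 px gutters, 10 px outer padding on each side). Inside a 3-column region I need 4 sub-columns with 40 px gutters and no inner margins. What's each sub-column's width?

70 px

Outer content = 716 − 2·10 = 696 px.
5c + 4·44 = 696 → 5c = 520 → c = 104 px.
Span of 3: 3·104 + 2·44 = 312 + 88 = 400 px.
4d + 3·40 = 400 → 4d = 280 → d = 70 px.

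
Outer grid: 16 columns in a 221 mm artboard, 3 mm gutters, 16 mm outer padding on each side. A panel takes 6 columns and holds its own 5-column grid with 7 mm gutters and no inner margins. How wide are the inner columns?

8.2 mm

Outer content = 221 − 2·16 = 189 mm.
Subtracting 15 gutters of 3 leaves 144 for 16 columns, so c = 9 mm.
Span of 6: 6·9 + 5·3 = 54 + 15 = 69 mm.
5d + 4·7 = 69 → 5d = 41 → d = 8.2 mm.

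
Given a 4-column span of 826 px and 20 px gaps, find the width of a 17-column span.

4 columns + 3 gaps: 4c + 3·20 = 826.
4c = 826 − 60 = 766, so c = 191.5 px.
17 columns plus 16 gaps: 3255.5 + 320 = 3575.5 px.

3575.5 px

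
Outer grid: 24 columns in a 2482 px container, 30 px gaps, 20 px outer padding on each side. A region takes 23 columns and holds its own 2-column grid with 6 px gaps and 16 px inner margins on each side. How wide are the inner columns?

Outer content = 2482 − 2·20 = 2442 px.
24c + 23·30 = 2442 → 24c = 1752 → c = 73 px.
23-column span = 23·73 + 22·30 = 2339 px.
Inner content = 2339 − 2·16 = 2307 px.
2d + 1·6 = 2307 → 2d = 2301 → d = 1150.5 px.

1150.5 px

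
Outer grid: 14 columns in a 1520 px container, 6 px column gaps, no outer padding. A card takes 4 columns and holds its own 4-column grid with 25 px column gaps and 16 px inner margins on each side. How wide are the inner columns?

80.75 px

1520 − 13·6 = 1442; ÷14 gives c = 103 px.
Span of 4: 4·103 + 3·6 = 412 + 18 = 430 px.
Inner content = 430 − 2·16 = 398 px.
4 columns + 3 column gaps: 4d + 3·25 = 398.
4d = 398 − 75 = 323, so d = 80.75 px.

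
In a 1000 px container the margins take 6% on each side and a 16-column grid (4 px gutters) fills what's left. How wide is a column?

Each margin = 6% of 1000 = 60 px; content = 1000 − 2·60 = 880 px.
Subtracting 15 gutters of 4 leaves 820 for 16 columns, so c = 51.25 px.

51.25 px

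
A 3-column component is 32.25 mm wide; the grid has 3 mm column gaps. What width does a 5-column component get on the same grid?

55.75 mm

32.25 − 2·3 = 26.25; ÷3 gives c = 8.75 mm.
Span of 5: 5·8.75 + 4·3 = 43.75 + 12 = 55.75 mm.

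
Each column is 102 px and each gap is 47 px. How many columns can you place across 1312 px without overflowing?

9 columns

k columns need k·102 + (k−1)·47 = k·149 − 47.
k·149 − 47 ≤ 1312 → k ≤ 1359 / 149 ≈ 9.12, so k = 9.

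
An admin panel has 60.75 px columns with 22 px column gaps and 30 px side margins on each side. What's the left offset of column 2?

Before column 2: the margin + 1 column + 1 column gap.
Offset = 30 + 1·(60.75 + 22) = 30 + 82.75 = 112.75 px.

112.75 px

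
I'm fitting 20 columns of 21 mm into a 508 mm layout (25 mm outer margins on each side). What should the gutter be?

Take off 50 mm of margins, leaving 458 mm.
20 columns take 20·21 = 420 mm; remaining 38 splits into 19 gutters.
g = 38 / 19 = 2 mm.

2 mm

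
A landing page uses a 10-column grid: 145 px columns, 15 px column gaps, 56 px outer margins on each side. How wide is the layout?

1697 px

Layout = 2·56 + 10·145 + 9·15 = 112 + 1450 + 135 = 1697 px.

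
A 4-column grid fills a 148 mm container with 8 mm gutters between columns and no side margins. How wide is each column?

Subtracting 3 gutters of 8 leaves 124 for 4 columns, so c = 31 mm.

31 mm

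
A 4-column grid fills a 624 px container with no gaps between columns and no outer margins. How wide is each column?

4c = 624 → c = 156 px.

156 px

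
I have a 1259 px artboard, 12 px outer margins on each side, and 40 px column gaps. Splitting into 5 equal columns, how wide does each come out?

Content width = 1259 − 2·12 = 1235 px.
5c + 4·40 = 1235 → 5c = 1075 → c = 215 px.

215 px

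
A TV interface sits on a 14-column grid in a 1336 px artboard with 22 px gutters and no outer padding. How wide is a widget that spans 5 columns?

463 px

14 columns + 13 gutters: 14c + 13·22 = 1336.
14c = 1336 − 286 = 1050, so c = 75 px.
5 columns plus 4 gutters: 375 + 88 = 463 px.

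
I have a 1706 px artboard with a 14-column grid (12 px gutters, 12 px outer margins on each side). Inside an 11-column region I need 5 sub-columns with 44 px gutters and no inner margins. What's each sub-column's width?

Subtract both margins: 1706 − 2·12 = 1682 px.
14c + 13·12 = 1682 → 14c = 1526 → c = 109 px.
Span of 11: 11·109 + 10·12 = 1199 + 120 = 1319 px.
1319 − 4·44 = 1143; ÷5 gives d = 228.6 px.

228.6 px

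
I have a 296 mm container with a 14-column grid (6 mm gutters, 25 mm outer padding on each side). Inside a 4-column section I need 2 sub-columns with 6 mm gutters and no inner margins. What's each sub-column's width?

Inside the margins: 296 − 50 = 246 mm.
14 columns + 13 gutters: 14c + 13·6 = 246.
14c = 246 − 78 = 168, so c = 12 mm.
4-column span = 4·12 + 3·6 = 66 mm.
2d + 1·6 = 66 → 2d = 60 → d = 30 mm.

30 mm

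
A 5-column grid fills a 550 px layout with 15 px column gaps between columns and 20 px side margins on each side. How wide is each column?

90 px

Content width = 550 − 2·20 = 510 px.
510 − 4·15 = 450; ÷5 gives c = 90 px.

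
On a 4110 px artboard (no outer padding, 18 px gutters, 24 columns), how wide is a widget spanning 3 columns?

24c + 23·18 = 4110 → 24c = 3696 → c = 154 px.
3-column span = 3·154 + 2·18 = 498 px.

498 px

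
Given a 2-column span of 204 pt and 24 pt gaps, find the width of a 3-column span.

Subtracting 1 gap of 24 leaves 180 for 2 columns, so c = 90 pt.
3-column span = 3·90 + 2·24 = 318 pt.

318 pt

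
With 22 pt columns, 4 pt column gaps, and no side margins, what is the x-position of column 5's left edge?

Each column+gutter stride is 26 pt; with no margin, 4 of them is 104 pt.

104 pt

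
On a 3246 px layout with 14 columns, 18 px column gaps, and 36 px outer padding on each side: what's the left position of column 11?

2316 px

Take off 72 px of margins, leaving 3174 px.
14 columns + 13 column gaps: 14c + 13·18 = 3174.
14c = 3174 − 234 = 2940, so c = 210 px.
Before column 11: the margin + 10 columns + 10 column gaps.
Offset = 36 + 10·(210 + 18) = 36 + 2280 = 2316 px.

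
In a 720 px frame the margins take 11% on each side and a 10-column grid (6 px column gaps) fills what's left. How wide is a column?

50.76 px

Each margin = 11% of 720 = 79.2 px; content = 720 − 2·79.2 = 561.6 px.
10c + 9·6 = 561.6 → 10c = 507.6 → c = 50.76 px.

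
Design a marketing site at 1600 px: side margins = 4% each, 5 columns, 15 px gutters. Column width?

Each margin = 4% of 1600 = 64 px; content = 1600 − 2·64 = 1472 px.
Subtracting 4 gutters of 15 leaves 1412 for 5 columns, so c = 282.4 px.

282.4 px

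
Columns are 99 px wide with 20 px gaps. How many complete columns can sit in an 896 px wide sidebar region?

7 columns

Each extra column adds 99 + 20 = 119 px.
(896 + 20) / 119 = 7.70, so 7 columns fit.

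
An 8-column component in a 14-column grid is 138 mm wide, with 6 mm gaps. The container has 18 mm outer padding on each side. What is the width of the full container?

138 − 7·6 = 96; ÷8 gives c = 12 mm.
Total width: 2·18 + 14·12 + 13·6 = 282 mm.

282 mm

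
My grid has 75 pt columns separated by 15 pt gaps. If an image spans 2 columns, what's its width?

165 pt

2-column span = 2·75 + 1·15 = 165 pt.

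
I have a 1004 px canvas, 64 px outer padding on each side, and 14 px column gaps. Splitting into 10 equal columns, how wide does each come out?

Take off 128 px of margins, leaving 876 px.
10c + 9·14 = 876 → 10c = 750 → c = 75 px.

75 px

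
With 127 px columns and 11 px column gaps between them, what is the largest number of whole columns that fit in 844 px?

Each extra column adds 127 + 11 = 138 px.
(844 + 11) / 138 = 6.20, so 6 columns fit.

6 columns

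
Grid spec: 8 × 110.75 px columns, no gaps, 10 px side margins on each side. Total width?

Total width: 2·10 + 8·110.75 = 906 px.

906 px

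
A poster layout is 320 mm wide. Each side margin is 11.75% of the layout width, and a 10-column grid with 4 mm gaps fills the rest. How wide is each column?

20.88 mm

Each margin = 11.75% of 320 = 37.6 mm; content = 320 − 2·37.6 = 244.8 mm.
Subtracting 9 gaps of 4 leaves 208.8 for 10 columns, so c = 20.88 mm.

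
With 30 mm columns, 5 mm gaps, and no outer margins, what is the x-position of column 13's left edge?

Before column 13: 12 columns + 12 gaps.
Offset = 12·(30 + 5) = 12·35 = 420 mm.

420 mm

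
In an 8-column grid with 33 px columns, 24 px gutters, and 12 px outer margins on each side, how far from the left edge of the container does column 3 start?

126 px

Before column 3: the margin + 2 columns + 2 gutters.
Offset = 12 + 2·(33 + 24) = 12 + 114 = 126 px.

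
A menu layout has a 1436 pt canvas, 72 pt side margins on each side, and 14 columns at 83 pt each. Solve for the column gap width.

10 pt

Content width = 1436 − 2·72 = 1292 pt.
Columns use 1162 pt, leaving 130 pt across 13 column gaps = 10 pt each.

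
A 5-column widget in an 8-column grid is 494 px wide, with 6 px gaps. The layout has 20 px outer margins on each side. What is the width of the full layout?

494 − 4·6 = 470; ÷5 gives c = 94 px.
Total width: 2·20 + 8·94 + 7·6 = 834 px.

834 px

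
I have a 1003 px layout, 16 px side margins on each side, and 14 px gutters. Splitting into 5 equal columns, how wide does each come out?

183 px

Content width = 1003 − 2·16 = 971 px.
5 columns + 4 gutters: 5c + 4·14 = 971.
5c = 971 − 56 = 915, so c = 183 px.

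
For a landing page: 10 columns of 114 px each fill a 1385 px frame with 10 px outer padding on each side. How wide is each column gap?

Content width = 1385 − 2·10 = 1365 px.
10·114 + 9g = 1365 → 9g = 225 → g = 25 px.

25 px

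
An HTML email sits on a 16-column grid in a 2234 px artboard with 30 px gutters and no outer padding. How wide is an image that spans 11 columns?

2234 − 15·30 = 1784; ÷16 gives c = 111.5 px.
Span of 11: 11·111.5 + 10·30 = 1226.5 + 300 = 1526.5 px.

1526.5 px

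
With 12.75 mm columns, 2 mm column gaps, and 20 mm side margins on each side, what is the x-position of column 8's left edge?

123.25 mm

Before column 8: the margin + 7 columns + 7 column gaps.
Offset = 20 + 7·(12.75 + 2) = 20 + 103.25 = 123.25 mm.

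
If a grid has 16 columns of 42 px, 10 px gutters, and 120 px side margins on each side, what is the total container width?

1062 px

Adding margins, columns and gutters: 240 + 672 + 150 = 1062 px.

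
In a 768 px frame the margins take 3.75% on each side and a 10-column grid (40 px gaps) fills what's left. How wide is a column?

35.04 px

Margins: 3.75% × 768 = 28.8 px each, so content = 768 − 57.6 = 710.4 px.
10c + 9·40 = 710.4 → 10c = 350.4 → c = 35.04 px.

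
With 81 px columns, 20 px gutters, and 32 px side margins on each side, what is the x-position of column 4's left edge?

Before column 4: the margin + 3 columns + 3 gutters.
Offset = 32 + 3·(81 + 20) = 32 + 303 = 335 px.

335 px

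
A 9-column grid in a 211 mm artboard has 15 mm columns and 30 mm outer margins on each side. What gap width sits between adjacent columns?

2 mm

Content width = 211 − 2·30 = 151 mm.
9·15 + 8g = 151 → 8g = 16 → g = 2 mm.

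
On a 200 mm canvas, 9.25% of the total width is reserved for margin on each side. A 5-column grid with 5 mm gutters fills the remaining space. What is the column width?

28.6 mm

Each margin = 9.25% of 200 = 18.5 mm; content = 200 − 2·18.5 = 163 mm.
5c + 4·5 = 163 → 5c = 143 → c = 28.6 mm.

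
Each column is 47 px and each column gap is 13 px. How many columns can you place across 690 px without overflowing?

11 columns

k columns need k·47 + (k−1)·13 = k·60 − 13.
k·60 − 13 ≤ 690 → k ≤ 703 / 60 ≈ 11.72, so k = 11.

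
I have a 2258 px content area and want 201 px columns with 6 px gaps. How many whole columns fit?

10 columns

k columns need k·201 + (k−1)·6 = k·207 − 6.
k·207 − 6 ≤ 2258 → k ≤ 2264 / 207 ≈ 10.94, so k = 10.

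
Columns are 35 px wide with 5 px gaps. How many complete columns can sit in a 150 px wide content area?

3 columns: 3·35 + 2·5 = 115 px ≤ 150.
4 columns: 155 px > 150. So 3.

3 columns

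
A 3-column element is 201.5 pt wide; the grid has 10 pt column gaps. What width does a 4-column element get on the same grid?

201.5 − 2·10 = 181.5; ÷3 gives c = 60.5 pt.
4 columns plus 3 column gaps: 242 + 30 = 272 pt.

272 pt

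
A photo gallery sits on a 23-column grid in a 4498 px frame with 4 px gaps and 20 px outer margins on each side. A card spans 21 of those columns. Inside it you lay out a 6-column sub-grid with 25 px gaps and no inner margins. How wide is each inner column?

Take off 40 px of margins, leaving 4458 px.
4458 − 22·4 = 4370; ÷23 gives c = 190 px.
21 columns plus 20 gaps: 3990 + 80 = 4070 px.
6 columns + 5 gaps: 6d + 5·25 = 4070.
6d = 4070 − 125 = 3945, so d = 657.5 px.

657.5 px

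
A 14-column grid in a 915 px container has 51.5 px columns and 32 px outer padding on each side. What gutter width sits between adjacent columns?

Inside the margins: 915 − 64 = 851 px.
14·51.5 + 13g = 851 → 13g = 130 → g = 10 px.

10 px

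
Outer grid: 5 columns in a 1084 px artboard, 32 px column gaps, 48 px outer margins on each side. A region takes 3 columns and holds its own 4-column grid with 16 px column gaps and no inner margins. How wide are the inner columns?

133 px

Subtract both margins: 1084 − 2·48 = 988 px.
Subtracting 4 column gaps of 32 leaves 860 for 5 columns, so c = 172 px.
3 columns plus 2 column gaps: 516 + 64 = 580 px.
580 − 3·16 = 532; ÷4 gives d = 133 px.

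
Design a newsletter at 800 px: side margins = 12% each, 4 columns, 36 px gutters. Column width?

125 px

800 × (1 − 2·12%) = 800 × 76% = 608 px for the columns.
4c + 3·36 = 608 → 4c = 500 → c = 125 px.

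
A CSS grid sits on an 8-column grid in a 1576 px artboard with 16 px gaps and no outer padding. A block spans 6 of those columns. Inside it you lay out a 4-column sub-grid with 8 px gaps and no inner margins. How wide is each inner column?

288.5 px

8c + 7·16 = 1576 → 8c = 1464 → c = 183 px.
6 columns plus 5 gaps: 1098 + 80 = 1178 px.
4 columns + 3 gaps: 4d + 3·8 = 1178.
4d = 1178 − 24 = 1154, so d = 288.5 px.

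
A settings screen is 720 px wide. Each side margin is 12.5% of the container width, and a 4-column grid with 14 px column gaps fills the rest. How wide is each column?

124.5 px

Margins: 12.5% × 720 = 90 px each, so content = 720 − 180 = 540 px.
Subtracting 3 column gaps of 14 leaves 498 for 4 columns, so c = 124.5 px.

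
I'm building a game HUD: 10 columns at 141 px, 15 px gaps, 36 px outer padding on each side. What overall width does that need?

1617 px

Total width: 2·36 + 10·141 + 9·15 = 1617 px.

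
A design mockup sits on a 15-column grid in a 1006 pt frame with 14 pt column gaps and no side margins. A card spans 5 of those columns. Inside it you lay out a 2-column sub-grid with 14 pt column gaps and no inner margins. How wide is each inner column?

156 pt

15c + 14·14 = 1006 → 15c = 810 → c = 54 pt.
5 columns plus 4 column gaps: 270 + 56 = 326 pt.
Subtracting 1 column gap of 14 leaves 312 for 2 columns, so d = 156 pt.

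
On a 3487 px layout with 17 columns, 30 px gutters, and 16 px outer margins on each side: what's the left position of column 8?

Subtract both margins: 3487 − 2·16 = 3455 px.
Subtracting 16 gutters of 30 leaves 2975 for 17 columns, so c = 175 px.
Before column 8: the margin + 7 columns + 7 gutters.
Offset = 16 + 7·(175 + 30) = 16 + 1435 = 1451 px.

1451 px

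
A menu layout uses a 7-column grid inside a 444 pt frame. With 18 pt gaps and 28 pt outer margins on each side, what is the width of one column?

Inside the margins: 444 − 56 = 388 pt.
7 columns + 6 gaps: 7c + 6·18 = 388.
7c = 388 − 108 = 280, so c = 40 pt.

40 pt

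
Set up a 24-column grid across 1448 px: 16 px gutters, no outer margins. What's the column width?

45 px

Subtracting 23 gutters of 16 leaves 1080 for 24 columns, so c = 45 px.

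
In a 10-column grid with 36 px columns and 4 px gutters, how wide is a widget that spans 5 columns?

196 px

5-column span = 5·36 + 4·4 = 196 px.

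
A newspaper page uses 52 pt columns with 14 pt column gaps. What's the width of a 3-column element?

184 pt

3-column span = 3·52 + 2·14 = 184 pt.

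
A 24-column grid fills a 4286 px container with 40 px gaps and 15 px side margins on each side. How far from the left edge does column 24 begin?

Inside the margins: 4286 − 30 = 4256 px.
Subtracting 23 gaps of 40 leaves 3336 for 24 columns, so c = 139 px.
Before column 24: the margin + 23 columns + 23 gaps.
Offset = 15 + 23·(139 + 40) = 15 + 4117 = 4132 px.

4132 px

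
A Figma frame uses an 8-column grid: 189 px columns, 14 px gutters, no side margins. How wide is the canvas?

1610 px

Canvas = 8·189 + 7·14 = 1512 + 98 = 1610 px.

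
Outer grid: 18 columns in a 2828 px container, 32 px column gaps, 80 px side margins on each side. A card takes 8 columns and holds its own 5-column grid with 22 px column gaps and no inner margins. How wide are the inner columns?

Subtract both margins: 2828 − 2·80 = 2668 px.
2668 − 17·32 = 2124; ÷18 gives c = 118 px.
8-column span = 8·118 + 7·32 = 1168 px.
Subtracting 4 column gaps of 22 leaves 1080 for 5 columns, so d = 216 px.

216 px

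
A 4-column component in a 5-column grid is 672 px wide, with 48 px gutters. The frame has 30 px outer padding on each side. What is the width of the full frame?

912 px

Subtracting 3 gutters of 48 leaves 528 for 4 columns, so c = 132 px.
Total width: 2·30 + 5·132 + 4·48 = 912 px.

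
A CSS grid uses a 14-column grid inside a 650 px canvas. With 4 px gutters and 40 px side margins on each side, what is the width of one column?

37 px

Inside the margins: 650 − 80 = 570 px.
14 columns + 13 gutters: 14c + 13·4 = 570.
14c = 570 − 52 = 518, so c = 37 px.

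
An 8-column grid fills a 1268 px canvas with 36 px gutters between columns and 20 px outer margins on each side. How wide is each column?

122 px

Subtract both margins: 1268 − 2·20 = 1228 px.
8 columns + 7 gutters: 8c + 7·36 = 1228.
8c = 1228 − 252 = 976, so c = 122 px.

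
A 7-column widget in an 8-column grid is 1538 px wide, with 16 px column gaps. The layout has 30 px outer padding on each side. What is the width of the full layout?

7 columns + 6 column gaps: 7c + 6·16 = 1538.
7c = 1538 − 96 = 1442, so c = 206 px.
Layout = 2·30 + 8·206 + 7·16 = 60 + 1648 + 112 = 1820 px.

1820 px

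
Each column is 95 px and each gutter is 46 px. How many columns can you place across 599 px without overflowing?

4 columns: 4·95 + 3·46 = 518 px ≤ 599.
5 columns: 659 px > 599. So 4.

4 columns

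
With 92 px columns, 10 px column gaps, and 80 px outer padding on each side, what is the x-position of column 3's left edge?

284 px

Column 3 starts at margin + 2·(column + gutter) = 80 + 2·102 = 284 px.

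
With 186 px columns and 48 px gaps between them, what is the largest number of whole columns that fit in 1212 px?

5 columns

5 columns: 5·186 + 4·48 = 1122 px ≤ 1212.
6 columns: 1356 px > 1212. So 5.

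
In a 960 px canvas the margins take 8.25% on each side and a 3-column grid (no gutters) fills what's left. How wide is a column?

Each margin = 8.25% of 960 = 79.2 px; content = 960 − 2·79.2 = 801.6 px.
801.6 / 3 = 267.2 px per column.

267.2 px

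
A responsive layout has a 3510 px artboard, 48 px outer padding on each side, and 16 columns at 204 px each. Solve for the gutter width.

Take off 96 px of margins, leaving 3414 px.
16 columns take 16·204 = 3264 px; remaining 150 splits into 15 gutters.
g = 150 / 15 = 10 px.

10 px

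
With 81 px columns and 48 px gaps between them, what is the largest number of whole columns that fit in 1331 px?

Each extra column adds 81 + 48 = 129 px.
(1331 + 48) / 129 = 10.69, so 10 columns fit.

10 columns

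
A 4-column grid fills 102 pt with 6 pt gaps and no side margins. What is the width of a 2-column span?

102 − 3·6 = 84; ÷4 gives c = 21 pt.
2 columns plus 1 gap: 42 + 6 = 48 pt.

48 pt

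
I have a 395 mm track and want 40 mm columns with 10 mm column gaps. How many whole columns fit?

8 columns

8 columns: 8·40 + 7·10 = 390 mm ≤ 395.
9 columns: 440 mm > 395. So 8.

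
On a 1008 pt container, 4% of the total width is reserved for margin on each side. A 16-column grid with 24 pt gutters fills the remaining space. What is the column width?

Each margin = 4% of 1008 = 40.32 pt; content = 1008 − 2·40.32 = 927.36 pt.
Subtracting 15 gutters of 24 leaves 567.36 for 16 columns, so c = 35.46 pt.

35.46 pt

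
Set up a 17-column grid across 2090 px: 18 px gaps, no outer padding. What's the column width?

2090 − 16·18 = 1802; ÷17 gives c = 106 px.

106 px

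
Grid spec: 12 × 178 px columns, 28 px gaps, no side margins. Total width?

Total width: 12·178 + 11·28 = 2444 px.

2444 px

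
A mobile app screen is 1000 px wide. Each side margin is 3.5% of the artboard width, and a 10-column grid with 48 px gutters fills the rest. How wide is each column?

1000 × (1 − 2·3.5%) = 1000 × 93% = 930 px for the columns.
10 columns + 9 gutters: 10c + 9·48 = 930.
10c = 930 − 432 = 498, so c = 49.8 px.

49.8 px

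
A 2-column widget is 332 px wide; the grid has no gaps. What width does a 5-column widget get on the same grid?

830 px

332 / 2 = 166 px per column.
With no gaps, 5 columns span 5·166 = 830 px.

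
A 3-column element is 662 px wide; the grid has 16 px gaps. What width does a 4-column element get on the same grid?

Subtracting 2 gaps of 16 leaves 630 for 3 columns, so c = 210 px.
4-column span = 4·210 + 3·16 = 888 px.

888 px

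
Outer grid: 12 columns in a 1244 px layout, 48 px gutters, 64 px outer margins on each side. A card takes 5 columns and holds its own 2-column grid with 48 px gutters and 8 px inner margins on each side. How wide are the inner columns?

Inside the margins: 1244 − 128 = 1116 px.
12c + 11·48 = 1116 → 12c = 588 → c = 49 px.
5-column span = 5·49 + 4·48 = 437 px.
Inner content = 437 − 2·8 = 421 px.
2d + 1·48 = 421 → 2d = 373 → d = 186.5 px.

186.5 px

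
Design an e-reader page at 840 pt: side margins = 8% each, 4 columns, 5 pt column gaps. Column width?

172.65 pt

Margins: 8% × 840 = 67.2 pt each, so content = 840 − 134.4 = 705.6 pt.
4c + 3·5 = 705.6 → 4c = 690.6 → c = 172.65 pt.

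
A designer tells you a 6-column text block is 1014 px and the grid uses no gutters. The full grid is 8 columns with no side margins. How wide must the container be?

6c = 1014 → c = 169 px.
Total width: 8·169 = 1352 px.

1352 px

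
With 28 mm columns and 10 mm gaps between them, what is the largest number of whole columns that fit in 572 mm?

Each extra column adds 28 + 10 = 38 mm.
(572 + 10) / 38 = 15.32, so 15 columns fit.

15 columns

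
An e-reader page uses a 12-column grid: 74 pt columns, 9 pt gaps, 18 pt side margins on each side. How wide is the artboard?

Total width: 2·18 + 12·74 + 11·9 = 1023 pt.

1023 pt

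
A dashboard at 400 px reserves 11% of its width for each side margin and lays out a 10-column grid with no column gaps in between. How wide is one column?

400 × (1 − 2·11%) = 400 × 78% = 312 px for the columns.
312 / 10 = 31.2 px per column.

31.2 px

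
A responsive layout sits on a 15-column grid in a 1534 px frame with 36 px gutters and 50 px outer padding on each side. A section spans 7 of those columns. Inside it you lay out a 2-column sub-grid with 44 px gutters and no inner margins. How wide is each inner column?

Take off 100 px of margins, leaving 1434 px.
15 columns + 14 gutters: 15c + 14·36 = 1434.
15c = 1434 − 504 = 930, so c = 62 px.
Span of 7: 7·62 + 6·36 = 434 + 216 = 650 px.
650 − 1·44 = 606; ÷2 gives d = 303 px.

303 px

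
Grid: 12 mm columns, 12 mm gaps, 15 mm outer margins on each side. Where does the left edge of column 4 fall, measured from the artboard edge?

Before column 4: the margin + 3 columns + 3 gaps.
Offset = 15 + 3·(12 + 12) = 15 + 72 = 87 mm.

87 mm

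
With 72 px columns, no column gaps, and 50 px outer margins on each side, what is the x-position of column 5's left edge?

Each column+gutter stride is 72 px; 4 of them past the 50 px margin is 50 + 288 = 338 px.

338 px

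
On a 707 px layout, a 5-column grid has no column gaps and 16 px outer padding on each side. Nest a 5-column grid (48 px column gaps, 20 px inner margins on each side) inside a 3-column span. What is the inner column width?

Take off 32 px of margins, leaving 675 px.
With no column gaps, each column is 675/5 = 135 px.
With no column gaps, 3 columns span 3·135 = 405 px.
Inner content = 405 − 2·20 = 365 px.
Subtracting 4 column gaps of 48 leaves 173 for 5 columns, so d = 34.6 px.

34.6 px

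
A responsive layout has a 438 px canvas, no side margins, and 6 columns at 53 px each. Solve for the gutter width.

6 columns take 6·53 = 318 px; remaining 120 splits into 5 gutters.
g = 120 / 5 = 24 px.

24 px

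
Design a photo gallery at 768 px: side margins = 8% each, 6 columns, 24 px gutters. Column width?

87.52 px

768 × (1 − 2·8%) = 768 × 84% = 645.12 px for the columns.
6 columns + 5 gutters: 6c + 5·24 = 645.12.
6c = 645.12 − 120 = 525.12, so c = 87.52 px.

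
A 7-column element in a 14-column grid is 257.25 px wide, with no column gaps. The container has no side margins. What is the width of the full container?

514.5 px

257.25 / 7 = 36.75 px per column.
Total width: 14·36.75 = 514.5 px.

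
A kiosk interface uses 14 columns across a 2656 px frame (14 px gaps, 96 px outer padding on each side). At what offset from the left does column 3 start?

Inside the margins: 2656 − 192 = 2464 px.
2464 − 13·14 = 2282; ÷14 gives c = 163 px.
Before column 3: the margin + 2 columns + 2 gaps.
Offset = 96 + 2·(163 + 14) = 96 + 354 = 450 px.

450 px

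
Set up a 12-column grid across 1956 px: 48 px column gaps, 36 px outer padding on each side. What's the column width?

113 px

Inside the margins: 1956 − 72 = 1884 px.
12c + 11·48 = 1884 → 12c = 1356 → c = 113 px.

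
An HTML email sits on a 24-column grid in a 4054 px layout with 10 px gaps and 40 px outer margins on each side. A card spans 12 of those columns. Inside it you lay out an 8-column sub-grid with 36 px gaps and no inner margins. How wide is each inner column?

216.25 px

Inside the margins: 4054 − 80 = 3974 px.
3974 − 23·10 = 3744; ÷24 gives c = 156 px.
12 columns plus 11 gaps: 1872 + 110 = 1982 px.
1982 − 7·36 = 1730; ÷8 gives d = 216.25 px.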